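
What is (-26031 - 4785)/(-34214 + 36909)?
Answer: -30816/2695 ≈ -11.435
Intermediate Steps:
(-26031 - 4785)/(-34214 + 36909) = -30816/2695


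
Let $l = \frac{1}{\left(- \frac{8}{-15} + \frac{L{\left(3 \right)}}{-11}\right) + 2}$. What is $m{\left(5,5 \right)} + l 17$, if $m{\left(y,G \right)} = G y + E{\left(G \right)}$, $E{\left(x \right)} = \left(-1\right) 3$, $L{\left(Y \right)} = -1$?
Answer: $\frac{12331}{433} \approx 28.478$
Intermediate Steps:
$E{\left(x \right)} = -3$
$m{\left(y,G \right)} = -3 + G y$ ($m{\left(y,G \right)} = G y - 3 = -3 + G y$)
$l = \frac{165}{433}$ ($l = \frac{1}{\left(- \frac{8}{-15} - \frac{1}{-11}\right) + 2} = \frac{1}{\left(\left(-8\right) \left(- \frac{1}{15}\right) - - \frac{1}{11}\right) + 2} = \frac{1}{\left(\frac{8}{15} + \frac{1}{11}\right) + 2} = \frac{1}{\frac{103}{165} + 2} = \frac{1}{\frac{433}{165}} = \frac{165}{433} \approx 0.38106$)
$m{\left(5,5 \right)} + l 17 = \left(-3 + 5 \cdot 5\right) + \frac{165}{433} \cdot 17 = \left(-3 + 25\right) + \frac{2805}{433} = 22 + \frac{2805}{433} = \frac{12331}{433}$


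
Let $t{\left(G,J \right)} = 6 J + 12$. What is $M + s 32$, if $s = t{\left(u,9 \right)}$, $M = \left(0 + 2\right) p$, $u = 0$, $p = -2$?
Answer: $2108$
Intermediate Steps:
$M = -4$ ($M = \left(0 + 2\right) \left(-2\right) = 2 \left(-2\right) = -4$)
$t{\left(G,J \right)} = 12 + 6 J$
$s = 66$ ($s = 12 + 6 \cdot 9 = 12 + 54 = 66$)
$M + s 32 = -4 + 66 \cdot 32 = -4 + 2112 = 2108$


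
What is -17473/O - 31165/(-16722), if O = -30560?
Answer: 622292953/255512160 ≈ 2.4355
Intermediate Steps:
-17473/O - 31165/(-16722) = -17473/(-30560) - 31165/(-16722) = -17473*(-1/30560) - 31165*(-1/16722) = 17473/30560 + 31165/16722 = 622292953/255512160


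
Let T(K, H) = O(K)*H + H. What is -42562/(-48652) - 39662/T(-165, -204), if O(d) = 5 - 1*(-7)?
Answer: 127656878/8064069 ≈ 15.830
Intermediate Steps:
O(d) = 12 (O(d) = 5 + 7 = 12)
T(K, H) = 13*H (T(K, H) = 12*H + H = 13*H)
-42562/(-48652) - 39662/T(-165, -204) = -42562/(-48652) - 39662/(13*(-204)) = -42562*(-1/48652) - 39662/(-2652) = 21281/24326 - 39662*(-1/2652) = 21281/24326 + 19831/1326 = 127656878/8064069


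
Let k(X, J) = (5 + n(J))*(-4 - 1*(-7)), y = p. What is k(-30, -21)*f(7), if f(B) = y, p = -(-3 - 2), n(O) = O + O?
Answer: -555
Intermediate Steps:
n(O) = 2*O
p = 5 (p = -1*(-5) = 5)
y = 5
f(B) = 5
k(X, J) = 15 + 6*J (k(X, J) = (5 + 2*J)*(-4 - 1*(-7)) = (5 + 2*J)*(-4 + 7) = (5 + 2*J)*3 = 15 + 6*J)
k(-30, -21)*f(7) = (15 + 6*(-21))*5 = (15 - 126)*5 = -111*5 = -555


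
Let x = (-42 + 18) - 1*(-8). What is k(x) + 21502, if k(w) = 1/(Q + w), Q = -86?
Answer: 2193203/102 ≈ 21502.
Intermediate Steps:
x = -16 (x = -24 + 8 = -16)
k(w) = 1/(-86 + w)
k(x) + 21502 = 1/(-86 - 16) + 21502 = 1/(-102) + 21502 = -1/102 + 21502 = 2193203/102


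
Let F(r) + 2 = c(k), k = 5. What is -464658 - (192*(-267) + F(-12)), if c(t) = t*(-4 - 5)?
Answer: -413347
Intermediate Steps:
c(t) = -9*t (c(t) = t*(-9) = -9*t)
F(r) = -47 (F(r) = -2 - 9*5 = -2 - 45 = -47)
-464658 - (192*(-267) + F(-12)) = -464658 - (192*(-267) - 47) = -464658 - (-51264 - 47) = -464658 - 1*(-51311) = -464658 + 51311 = -413347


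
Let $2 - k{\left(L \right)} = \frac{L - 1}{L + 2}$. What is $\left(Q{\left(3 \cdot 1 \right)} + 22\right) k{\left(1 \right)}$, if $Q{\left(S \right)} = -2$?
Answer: $40$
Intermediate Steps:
$k{\left(L \right)} = 2 - \frac{-1 + L}{2 + L}$ ($k{\left(L \right)} = 2 - \frac{L - 1}{L + 2} = 2 - \frac{-1 + L}{2 + L}$)
$\left(Q{\left(3 \cdot 1 \right)} + 22\right) k{\left(1 \right)} = \left(-2 + 22\right) \frac{5 + 1}{2 + 1} = 20 \cdot \frac{1}{3} \cdot 6 = 20 \cdot 2 = 40$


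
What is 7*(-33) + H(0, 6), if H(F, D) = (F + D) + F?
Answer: -225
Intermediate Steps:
H(F, D) = D + 2*F (H(F, D) = (D + F) + F = D + 2*F)
7*(-33) + H(0, 6) = 7*(-33) + (6 + 2*0) = -231 + (6 + 0) = -231 + 6 = -225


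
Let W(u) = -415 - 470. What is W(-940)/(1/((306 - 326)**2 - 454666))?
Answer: 402025410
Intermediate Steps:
W(u) = -885
W(-940)/(1/((306 - 326)**2 - 454666)) = -(-402379410 + 885*(306 - 326)**2) = -885/(1/((-20)**2 - 454666)) = -885/(1/(400 - 454666)) = -885/(1/(-454266)) = -885/(-1/454266) = -885*(-454266) = 402025410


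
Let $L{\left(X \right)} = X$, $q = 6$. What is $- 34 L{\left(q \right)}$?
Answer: $-204$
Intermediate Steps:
$- 34 L{\left(q \right)} = \left(-34\right) 6 = -204$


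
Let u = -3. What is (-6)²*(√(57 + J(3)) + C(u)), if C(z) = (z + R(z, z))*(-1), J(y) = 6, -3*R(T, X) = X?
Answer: 72 + 108*√7 ≈ 357.74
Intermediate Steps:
R(T, X) = -X/3
C(z) = -2*z/3 (C(z) = (z - z/3)*(-1) = (2*z/3)*(-1) = -2*z/3)
(-6)²*(√(57 + J(3)) + C(u)) = (-6)²*(√(57 + 6) - ⅔*(-3)) = 36*(√63 + 2) = 36*(3*√7 + 2) = 36*(2 + 3*√7) = 72 + 108*√7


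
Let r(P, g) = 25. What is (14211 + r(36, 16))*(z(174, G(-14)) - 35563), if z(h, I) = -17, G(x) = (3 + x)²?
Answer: -506516880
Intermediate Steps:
(14211 + r(36, 16))*(z(174, G(-14)) - 35563) = (14211 + 25)*(-17 - 35563) = 14236*(-35580) = -506516880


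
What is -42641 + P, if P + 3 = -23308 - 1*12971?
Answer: -78923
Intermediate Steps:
P = -36282 (P = -3 + (-23308 - 1*12971) = -3 + (-23308 - 12971) = -3 - 36279 = -36282)
-42641 + P = -42641 - 36282 = -78923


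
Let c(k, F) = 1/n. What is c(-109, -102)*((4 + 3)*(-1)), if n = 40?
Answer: -7/40 ≈ -0.17500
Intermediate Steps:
c(k, F) = 1/40
c(-109, -102)*((4 + 3)*(-1)) = ((4 + 3)*(-1))/40 = (7*(-1))/40 = (1/40)*(-7) = -7/40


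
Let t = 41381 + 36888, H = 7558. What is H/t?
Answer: 7558/78269 ≈ 0.096564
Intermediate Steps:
t = 78269
H/t = 7558/78269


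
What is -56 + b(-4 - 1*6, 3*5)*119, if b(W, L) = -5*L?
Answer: -8981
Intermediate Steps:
-56 + b(-4 - 1*6, 3*5)*119 = -56 - 15*5*119 = -56 - 5*15*119 = -56 - 75*119 = -56 - 8925 = -8981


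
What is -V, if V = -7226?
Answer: 7226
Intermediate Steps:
-V = -1*(-7226) = 7226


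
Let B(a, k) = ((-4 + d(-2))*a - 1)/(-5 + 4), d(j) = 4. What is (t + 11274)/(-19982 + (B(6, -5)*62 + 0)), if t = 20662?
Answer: -1996/1245 ≈ -1.6032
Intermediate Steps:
B(a, k) = 1 (B(a, k) = ((-4 + 4)*a - 1)/(-5 + 4) = (0*a - 1)/(-1) = (0 - 1)*(-1) = -1*(-1) = 1)
(t + 11274)/(-19982 + (B(6, -5)*62 + 0)) = (20662 + 11274)/(-19982 + (1*62 + 0)) = 31936/(-19982 + (62 + 0)) = 31936/(-19982 + 62) = 31936/(-19920) = 31936*(-1/19920) = -1996/1245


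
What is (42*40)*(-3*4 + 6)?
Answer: -10080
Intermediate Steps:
(42*40)*(-3*4 + 6) = 1680*(-12 + 6) = 1680*(-6) = -10080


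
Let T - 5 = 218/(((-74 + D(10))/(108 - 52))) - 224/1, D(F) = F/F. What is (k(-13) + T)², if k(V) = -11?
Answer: 840884004/5329 ≈ 1.5779e+5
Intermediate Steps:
D(F) = 1
T = -28195/73 (T = 5 + (218/(((-74 + 1)/(108 - 52))) - 224/1) = 5 + (218/((-73/56)) - 224*1) = 5 + (218/((-73*1/56)) - 224) = 5 + (218/(-73/56) - 224) = 5 + (218*(-56/73) - 224) = 5 + (-12208/73 - 224) = 5 - 28560/73 = -28195/73 ≈ -386.23)
(k(-13) + T)² = (-11 - 28195/73)² = (-28998/73)² = 840884004/5329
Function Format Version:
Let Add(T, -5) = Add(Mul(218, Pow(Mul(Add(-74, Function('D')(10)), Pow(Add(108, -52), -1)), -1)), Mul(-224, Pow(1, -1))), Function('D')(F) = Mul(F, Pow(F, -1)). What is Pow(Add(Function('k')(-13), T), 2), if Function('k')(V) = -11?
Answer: Rational(840884004, 5329) ≈ 1.5779e+5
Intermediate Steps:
Function('D')(F) = 1
T = Rational(-28195, 73) (T = Add(5, Add(Mul(218, Pow(Mul(Add(-74, 1), Pow(Add(108, -52), -1)), -1)), Mul(-224, Pow(1, -1)))) = Add(5, Add(Mul(218, Pow(Mul(-73, Pow(56, -1)), -1)), Mul(-224, 1))) = Add(5, Add(Mul(218, Pow(Mul(-73, Rational(1, 56)), -1)), -224)) = Add(5, Add(Mul(218, Pow(Rational(-73, 56), -1)), -224)) = Add(5, Add(Mul(218, Rational(-56, 73)), -224)) = Add(5, Add(Rational(-12208, 73), -224)) = Add(5, Rational(-28560, 73)) = Rational(-28195, 73) ≈ -386.23)
Pow(Add(Function('k')(-13), T), 2) = Pow(Add(-11, Rational(-28195, 73)), 2) = Pow(Rational(-28998, 73), 2) = Rational(840884004, 5329)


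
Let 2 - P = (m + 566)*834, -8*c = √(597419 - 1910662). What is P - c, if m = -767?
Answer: 167636 + I*√1313243/8 ≈ 1.6764e+5 + 143.25*I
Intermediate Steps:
c = -I*√1313243/8 (c = -√(597419 - 1910662)/8 = -I*√1313243/8 ≈ -143.25*I)
P = 167636 (P = 2 - (-767 + 566)*834 = 2 - (-201)*834 = 2 - 1*(-167634) = 2 + 167634 = 167636)
P - c = 167636 - (-1)*I*√1313243/8 = 167636 + I*√1313243/8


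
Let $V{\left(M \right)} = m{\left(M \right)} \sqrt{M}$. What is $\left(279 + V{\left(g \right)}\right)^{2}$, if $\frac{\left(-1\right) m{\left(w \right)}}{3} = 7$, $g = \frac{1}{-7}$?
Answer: $77778 - 1674 i \sqrt{7} \approx 77778.0 - 4429.0 i$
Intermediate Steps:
$g = - \frac{1}{7} \approx -0.14286$
$m{\left(w \right)} = -21$ ($m{\left(w \right)} = \left(-3\right) 7 = -21$)
$V{\left(M \right)} = - 21 \sqrt{M}$
$\left(279 + V{\left(g \right)}\right)^{2} = \left(279 - 21 \sqrt{- \frac{1}{7}}\right)^{2} = \left(279 - 21 \frac{i \sqrt{7}}{7}\right)^{2} = \left(279 - 3 i \sqrt{7}\right)^{2}$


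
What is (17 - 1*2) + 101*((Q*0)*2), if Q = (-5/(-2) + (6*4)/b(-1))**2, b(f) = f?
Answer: 15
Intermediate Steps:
Q = 1849/4 (Q = (-5/(-2) + (6*4)/(-1))**2 = (-5*(-1/2) + 24*(-1))**2 = (5/2 - 24)**2 = (-43/2)**2 = 1849/4 ≈ 462.25)
(17 - 1*2) + 101*((Q*0)*2) = (17 - 1*2) + 101*(((1849/4)*0)*2) = (17 - 2) + 101*(0*2) = 15 + 101*0 = 15 + 0 = 15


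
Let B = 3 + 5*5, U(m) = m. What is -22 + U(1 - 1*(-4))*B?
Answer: 118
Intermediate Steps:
B = 28 (B = 3 + 25 = 28)
-22 + U(1 - 1*(-4))*B = -22 + (1 - 1*(-4))*28 = -22 + (1 + 4)*28 = -22 + 5*28 = -22 + 140 = 118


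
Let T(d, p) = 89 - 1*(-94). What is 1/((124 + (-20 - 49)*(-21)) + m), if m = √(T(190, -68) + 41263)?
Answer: 1573/2432883 - √41446/2432883 ≈ 0.00056288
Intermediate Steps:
T(d, p) = 183 (T(d, p) = 89 + 94 = 183)
m = √41446 (m = √(183 + 41263) = √41446 ≈ 203.58)
1/((124 + (-20 - 49)*(-21)) + m) = 1/((124 + (-20 - 49)*(-21)) + √41446) = 1/((124 - 69*(-21)) + √41446) = 1/((124 + 1449) + √41446) = 1/(1573 + √41446)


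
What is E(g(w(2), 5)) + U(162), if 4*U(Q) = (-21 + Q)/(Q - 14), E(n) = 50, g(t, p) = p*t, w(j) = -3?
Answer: 29741/592 ≈ 50.238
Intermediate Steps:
U(Q) = (-21 + Q)/(4*(-14 + Q)) (U(Q) = ((-21 + Q)/(Q - 14))/4 = ((-21 + Q)/(-14 + Q))/4 = (-21 + Q)/(4*(-14 + Q)))
E(g(w(2), 5)) + U(162) = 50 + (-21 + 162)/(4*(-14 + 162)) = 50 + (¼)*141/148 = 50 + (¼)*(1/148)*141 = 50 + 141/592 = 29741/592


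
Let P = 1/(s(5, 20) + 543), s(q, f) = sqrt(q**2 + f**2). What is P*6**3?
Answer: 14661/36803 - 135*sqrt(17)/36803 ≈ 0.38324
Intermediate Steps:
s(q, f) = sqrt(f**2 + q**2)
P = 1/(543 + 5*sqrt(17)) (P = 1/(sqrt(20**2 + 5**2) + 543) = 1/(sqrt(400 + 25) + 543) = 1/(sqrt(425) + 543) = 1/(5*sqrt(17) + 543) = 1/(543 + 5*sqrt(17)) ≈ 0.0017743)
P*6**3 = (543/294424 - 5*sqrt(17)/294424)*6**3 = (543/294424 - 5*sqrt(17)/294424)*216 = 14661/36803 - 135*sqrt(17)/36803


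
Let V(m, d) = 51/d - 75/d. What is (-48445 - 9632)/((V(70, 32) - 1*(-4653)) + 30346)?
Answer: -232308/139993 ≈ -1.6594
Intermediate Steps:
V(m, d) = -24/d
(-48445 - 9632)/((V(70, 32) - 1*(-4653)) + 30346) = (-48445 - 9632)/((-24/32 - 1*(-4653)) + 30346) = -58077/((-24*1/32 + 4653) + 30346) = -58077/((-3/4 + 4653) + 30346) = -58077/(18609/4 + 30346) = -58077/139993/4 = -58077*4/139993 = -232308/139993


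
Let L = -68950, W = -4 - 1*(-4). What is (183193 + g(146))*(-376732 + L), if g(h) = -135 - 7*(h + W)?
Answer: -81130168552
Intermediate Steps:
W = 0 (W = -4 + 4 = 0)
g(h) = -135 - 7*h (g(h) = -135 - 7*(h + 0) = -135 - 7*h)
(183193 + g(146))*(-376732 + L) = (183193 + (-135 - 7*146))*(-376732 - 68950) = (183193 + (-135 - 1022))*(-445682) = (183193 - 1157)*(-445682) = 182036*(-445682) = -81130168552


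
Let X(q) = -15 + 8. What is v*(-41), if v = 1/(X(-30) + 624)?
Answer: -41/617 ≈ -0.066451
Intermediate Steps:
X(q) = -7
v = 1/617 (v = 1/(-7 + 624) = 1/617 ≈ 0.0016207)
v*(-41) = (1/617)*(-41) = -41/617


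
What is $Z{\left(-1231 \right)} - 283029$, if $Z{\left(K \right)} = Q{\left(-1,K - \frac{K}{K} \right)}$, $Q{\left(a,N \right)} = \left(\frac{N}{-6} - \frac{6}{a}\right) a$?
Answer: $- \frac{849721}{3} \approx -2.8324 \cdot 10^{5}$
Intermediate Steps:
$Q{\left(a,N \right)} = a \left(- \frac{6}{a} - \frac{N}{6}\right)$ ($Q{\left(a,N \right)} = \left(N \left(- \frac{1}{6}\right) - \frac{6}{a}\right) a = \left(- \frac{N}{6} - \frac{6}{a}\right) a = \left(- \frac{6}{a} - \frac{N}{6}\right) a = a \left(- \frac{6}{a} - \frac{N}{6}\right)$)
$Z{\left(K \right)} = - \frac{37}{6} + \frac{K}{6}$ ($Z{\left(K \right)} = -6 - \frac{1}{6} \left(K - \frac{K}{K}\right) \left(-1\right) = -6 - \frac{1}{6} \left(K - 1\right) \left(-1\right) = -6 - \frac{1}{6} \left(-1 + K\right) \left(-1\right) = -6 + \left(- \frac{1}{6} + \frac{K}{6}\right) = - \frac{37}{6} + \frac{K}{6}$)
$Z{\left(-1231 \right)} - 283029 = \left(- \frac{37}{6} + \frac{1}{6} \left(-1231\right)\right) - 283029 = \left(- \frac{37}{6} - \frac{1231}{6}\right) - 283029 = - \frac{634}{3} - 283029 = - \frac{849721}{3}$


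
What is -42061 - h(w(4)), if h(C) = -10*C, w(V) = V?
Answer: -42021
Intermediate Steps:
-42061 - h(w(4)) = -42061 - (-10)*4 = -42061 - 1*(-40) = -42061 + 40 = -42021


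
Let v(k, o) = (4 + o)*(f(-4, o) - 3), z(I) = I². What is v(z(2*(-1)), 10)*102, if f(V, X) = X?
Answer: 9996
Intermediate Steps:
v(k, o) = (-3 + o)*(4 + o) (v(k, o) = (4 + o)*(o - 3) = (4 + o)*(-3 + o) = (-3 + o)*(4 + o))
v(z(2*(-1)), 10)*102 = (-12 + 10 + 10²)*102 = (-12 + 10 + 100)*102 = 98*102 = 9996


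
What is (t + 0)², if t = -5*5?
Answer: 625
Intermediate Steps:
t = -25
(t + 0)² = (-25 + 0)² = (-25)² = 625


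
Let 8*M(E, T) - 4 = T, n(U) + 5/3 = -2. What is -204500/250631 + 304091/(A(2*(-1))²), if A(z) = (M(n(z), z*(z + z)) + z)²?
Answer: 1219433898236/250631 ≈ 4.8655e+6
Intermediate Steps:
n(U) = -11/3 (n(U) = -5/3 - 2 = -11/3)
M(E, T) = ½ + T/8
A(z) = (½ + z + z²/4)² (A(z) = ((½ + (z*(z + z))/8) + z)² = ((½ + (z*(2*z))/8) + z)² = ((½ + (2*z²)/8) + z)² = ((½ + z²/4) + z)² = (½ + z + z²/4)²)
-204500/250631 + 304091/(A(2*(-1))²) = -204500/250631 + 304091/(((2 + (2*(-1))² + 4*(2*(-1)))²/16)²) = -204500*1/250631 + 304091/(((2 + (-2)² + 4*(-2))²/16)²) = -204500/250631 + 304091/(((2 + 4 - 8)²/16)²) = -204500/250631 + 304091/(((1/16)*(-2)²)²) = -204500/250631 + 304091/(((1/16)*4)²) = -204500/250631 + 304091/((¼)²) = -204500/250631 + 304091/(1/16) = -204500/250631 + 304091*16 = -204500/250631 + 4865456 = 1219433898236/250631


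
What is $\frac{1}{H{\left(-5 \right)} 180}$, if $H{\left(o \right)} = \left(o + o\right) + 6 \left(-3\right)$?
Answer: $- \frac{1}{5040} \approx -0.00019841$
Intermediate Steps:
$H{\left(o \right)} = -18 + 2 o$ ($H{\left(o \right)} = 2 o - 18 = -18 + 2 o$)
$\frac{1}{H{\left(-5 \right)} 180} = \frac{1}{\left(-18 + 2 \left(-5\right)\right) 180} = \frac{1}{\left(-18 - 10\right) 180} = \frac{1}{\left(-28\right) 180} = \frac{1}{-5040} = - \frac{1}{5040}$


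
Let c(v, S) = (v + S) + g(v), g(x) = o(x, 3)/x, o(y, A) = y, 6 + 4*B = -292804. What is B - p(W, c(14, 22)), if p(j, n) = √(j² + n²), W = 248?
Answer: -146405/2 - √62873 ≈ -73453.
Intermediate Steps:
B = -146405/2 (B = -3/2 + (¼)*(-292804) = -3/2 - 73201 = -146405/2 ≈ -73203.)
g(x) = 1 (g(x) = x/x = 1)
c(v, S) = 1 + S + v (c(v, S) = (v + S) + 1 = (S + v) + 1 = 1 + S + v)
B - p(W, c(14, 22)) = -146405/2 - √(248² + (1 + 22 + 14)²) = -146405/2 - √(61504 + 37²) = -146405/2 - √(61504 + 1369) = -146405/2 - √62873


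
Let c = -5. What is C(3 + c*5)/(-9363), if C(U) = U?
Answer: 22/9363 ≈ 0.0023497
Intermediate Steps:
C(3 + c*5)/(-9363) = (3 - 5*5)/(-9363) = (3 - 25)*(-1/9363) = -22*(-1/9363) = 22/9363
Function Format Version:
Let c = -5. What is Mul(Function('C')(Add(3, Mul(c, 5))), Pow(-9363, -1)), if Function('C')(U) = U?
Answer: Rational(22, 9363) ≈ 0.0023497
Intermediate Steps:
Mul(Function('C')(Add(3, Mul(c, 5))), Pow(-9363, -1)) = Mul(Add(3, Mul(-5, 5)), Pow(-9363, -1)) = Mul(Add(3, -25), Rational(-1, 9363)) = Mul(-22, Rational(-1, 9363)) = Rational(22, 9363)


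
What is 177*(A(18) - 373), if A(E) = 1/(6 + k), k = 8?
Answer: -924117/14 ≈ -66008.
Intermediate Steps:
A(E) = 1/14 (A(E) = 1/(6 + 8) = 1/14)
177*(A(18) - 373) = 177*(1/14 - 373) = 177*(-5221/14) = -924117/14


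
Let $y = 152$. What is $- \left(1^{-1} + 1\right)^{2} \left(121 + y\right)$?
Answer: $-1092$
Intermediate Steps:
$- \left(1^{-1} + 1\right)^{2} \left(121 + y\right) = - \left(1^{-1} + 1\right)^{2} \left(121 + 152\right) = - \left(1 + 1\right)^{2} \cdot 273 = - 2^{2} \cdot 273 = - 4 \cdot 273 = \left(-1\right) 1092 = -1092$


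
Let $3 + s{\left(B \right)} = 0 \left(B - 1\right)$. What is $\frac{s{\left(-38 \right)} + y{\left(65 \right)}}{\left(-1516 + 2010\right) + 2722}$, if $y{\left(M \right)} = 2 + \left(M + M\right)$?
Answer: $\frac{43}{1072} \approx 0.040112$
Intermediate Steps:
$s{\left(B \right)} = -3$ ($s{\left(B \right)} = -3 + 0 \left(B - 1\right) = -3 + 0 \left(-1 + B\right) = -3 + 0 = -3$)
$y{\left(M \right)} = 2 + 2 M$
$\frac{s{\left(-38 \right)} + y{\left(65 \right)}}{\left(-1516 + 2010\right) + 2722} = \frac{-3 + \left(2 + 2 \cdot 65\right)}{\left(-1516 + 2010\right) + 2722} = \frac{-3 + \left(2 + 130\right)}{494 + 2722} = \frac{-3 + 132}{3216} = 129 \cdot \frac{1}{3216} = \frac{43}{1072}$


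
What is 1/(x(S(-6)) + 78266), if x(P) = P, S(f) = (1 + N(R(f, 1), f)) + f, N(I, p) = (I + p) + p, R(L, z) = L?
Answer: 1/78243 ≈ 1.2781e-5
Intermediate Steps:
N(I, p) = I + 2*p
S(f) = 1 + 4*f (S(f) = (1 + (f + 2*f)) + f = (1 + 3*f) + f = 1 + 4*f)
1/(x(S(-6)) + 78266) = 1/((1 + 4*(-6)) + 78266) = 1/((1 - 24) + 78266) = 1/(-23 + 78266) = 1/78243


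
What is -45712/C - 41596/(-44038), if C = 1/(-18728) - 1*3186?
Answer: 20091303956766/1313816678771 ≈ 15.292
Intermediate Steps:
C = -59667409/18728 (C = -1/18728 - 3186 = -59667409/18728 ≈ -3186.0)
-45712/C - 41596/(-44038) = -45712/(-59667409/18728) - 41596/(-44038) = -45712*(-18728/59667409) - 41596*(-1/44038) = 856094336/59667409 + 20798/22019 = 20091303956766/1313816678771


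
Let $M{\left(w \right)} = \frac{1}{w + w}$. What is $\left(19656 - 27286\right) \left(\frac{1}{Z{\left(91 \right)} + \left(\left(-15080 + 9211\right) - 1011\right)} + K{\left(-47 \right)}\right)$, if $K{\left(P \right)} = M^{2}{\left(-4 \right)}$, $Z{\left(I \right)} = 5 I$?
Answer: $- \frac{4853443}{41120} \approx -118.03$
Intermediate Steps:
$M{\left(w \right)} = \frac{1}{2 w}$
$K{\left(P \right)} = \frac{1}{64}$ ($K{\left(P \right)} = \left(\frac{1}{2 \left(-4\right)}\right)^{2} = \left(\frac{1}{2} \left(- \frac{1}{4}\right)\right)^{2} = \left(- \frac{1}{8}\right)^{2} = \frac{1}{64}$)
$\left(19656 - 27286\right) \left(\frac{1}{Z{\left(91 \right)} + \left(\left(-15080 + 9211\right) - 1011\right)} + K{\left(-47 \right)}\right) = \left(19656 - 27286\right) \left(\frac{1}{5 \cdot 91 + \left(\left(-15080 + 9211\right) - 1011\right)} + \frac{1}{64}\right) = - 7630 \left(\frac{1}{455 - 6880} + \frac{1}{64}\right) = - 7630 \left(\frac{1}{-6425} + \frac{1}{64}\right) = - 7630 \left(- \frac{1}{6425} + \frac{1}{64}\right) = \left(-7630\right) \frac{6361}{411200} = - \frac{4853443}{41120}$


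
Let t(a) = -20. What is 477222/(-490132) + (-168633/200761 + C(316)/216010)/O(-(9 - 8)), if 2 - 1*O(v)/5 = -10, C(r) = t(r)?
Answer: -6297896292220429/6376575699460956 ≈ -0.98766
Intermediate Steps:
C(r) = -20
O(v) = 60 (O(v) = 10 - 5*(-10) = 10 + 50 = 60)
477222/(-490132) + (-168633/200761 + C(316)/216010)/O(-(9 - 8)) = 477222/(-490132) + (-168633/200761 - 20/216010)/60 = 477222*(-1/490132) + (-168633*1/200761 - 20*1/216010)*(1/60) = -238611/245066 + (-168633/200761 - 2/21601)*(1/60) = -238611/245066 - 3643042955/4336638361*1/60 = -238611/245066 - 728608591/52039660332 = -6297896292220429/6376575699460956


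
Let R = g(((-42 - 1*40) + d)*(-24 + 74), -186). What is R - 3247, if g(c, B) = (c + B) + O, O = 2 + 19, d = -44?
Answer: -9712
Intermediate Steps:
O = 21
g(c, B) = 21 + B + c (g(c, B) = (c + B) + 21 = (B + c) + 21 = 21 + B + c)
R = -6465 (R = 21 - 186 + ((-42 - 1*40) - 44)*(-24 + 74) = 21 - 186 + ((-42 - 40) - 44)*50 = 21 - 186 + (-82 - 44)*50 = 21 - 186 - 126*50 = 21 - 186 - 6300 = -6465)
R - 3247 = -6465 - 3247 = -9712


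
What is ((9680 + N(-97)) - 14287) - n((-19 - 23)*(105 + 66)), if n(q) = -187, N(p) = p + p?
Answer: -4614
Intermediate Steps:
N(p) = 2*p
((9680 + N(-97)) - 14287) - n((-19 - 23)*(105 + 66)) = ((9680 + 2*(-97)) - 14287) - 1*(-187) = ((9680 - 194) - 14287) + 187 = (9486 - 14287) + 187 = -4801 + 187 = -4614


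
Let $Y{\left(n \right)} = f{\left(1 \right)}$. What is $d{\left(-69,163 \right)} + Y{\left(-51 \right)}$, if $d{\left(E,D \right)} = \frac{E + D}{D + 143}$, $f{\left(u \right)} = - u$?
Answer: $- \frac{106}{153} \approx -0.69281$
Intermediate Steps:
$d{\left(E,D \right)} = \frac{D + E}{143 + D}$
$Y{\left(n \right)} = -1$ ($Y{\left(n \right)} = \left(-1\right) 1 = -1$)
$d{\left(-69,163 \right)} + Y{\left(-51 \right)} = \frac{163 - 69}{143 + 163} - 1 = \frac{1}{306} \cdot 94 - 1 = \frac{47}{153} - 1 = - \frac{106}{153}$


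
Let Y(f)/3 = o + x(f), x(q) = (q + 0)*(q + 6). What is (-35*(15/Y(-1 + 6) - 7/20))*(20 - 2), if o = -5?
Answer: 315/2 ≈ 157.50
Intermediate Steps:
x(q) = q*(6 + q)
Y(f) = -15 + 3*f*(6 + f) (Y(f) = 3*(-5 + f*(6 + f)) = -15 + 3*f*(6 + f))
(-35*(15/Y(-1 + 6) - 7/20))*(20 - 2) = (-35*(15/(-15 + 3*(-1 + 6)*(6 + (-1 + 6))) - 7/20))*(20 - 2) = -35*(15/(-15 + 3*5*(6 + 5)) - 7*1/20)*18 = -35*(15/(-15 + 3*5*11) - 7/20)*18 = -35*(15/(-15 + 165) - 7/20)*18 = -35*(15/150 - 7/20)*18 = -35*(15*(1/150) - 7/20)*18 = -35*(⅒ - 7/20)*18 = -35*(-¼)*18 = (35/4)*18 = 315/2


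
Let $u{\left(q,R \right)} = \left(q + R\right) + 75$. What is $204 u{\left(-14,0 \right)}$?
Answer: $12444$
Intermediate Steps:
$u{\left(q,R \right)} = 75 + R + q$ ($u{\left(q,R \right)} = \left(R + q\right) + 75 = 75 + R + q$)
$204 u{\left(-14,0 \right)} = 204 \left(75 + 0 - 14\right) = 204 \cdot 61 = 12444$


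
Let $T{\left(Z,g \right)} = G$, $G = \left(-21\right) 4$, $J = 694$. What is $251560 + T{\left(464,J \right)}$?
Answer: $251476$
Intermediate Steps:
$G = -84$
$T{\left(Z,g \right)} = -84$
$251560 + T{\left(464,J \right)} = 251560 - 84 = 251476$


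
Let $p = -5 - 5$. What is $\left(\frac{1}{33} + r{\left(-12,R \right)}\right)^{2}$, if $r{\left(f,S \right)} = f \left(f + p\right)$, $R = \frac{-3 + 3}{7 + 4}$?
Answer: $\frac{75916369}{1089} \approx 69712.0$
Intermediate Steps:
$p = -10$ ($p = -5 - 5 = -10$)
$R = 0$ ($R = \frac{0}{11} = 0 \cdot \frac{1}{11} = 0$)
$r{\left(f,S \right)} = f \left(-10 + f\right)$ ($r{\left(f,S \right)} = f \left(f - 10\right) = f \left(-10 + f\right)$)
$\left(\frac{1}{33} + r{\left(-12,R \right)}\right)^{2} = \left(\frac{1}{33} - 12 \left(-10 - 12\right)\right)^{2} = \left(\frac{1}{33} - -264\right)^{2} = \left(\frac{1}{33} + 264\right)^{2} = \left(\frac{8713}{33}\right)^{2} = \frac{75916369}{1089}$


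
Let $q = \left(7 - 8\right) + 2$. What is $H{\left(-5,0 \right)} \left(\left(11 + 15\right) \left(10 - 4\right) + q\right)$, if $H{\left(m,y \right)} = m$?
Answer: $-785$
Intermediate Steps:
$q = 1$ ($q = -1 + 2 = 1$)
$H{\left(-5,0 \right)} \left(\left(11 + 15\right) \left(10 - 4\right) + q\right) = - 5 \left(\left(11 + 15\right) \left(10 - 4\right) + 1\right) = - 5 \left(26 \cdot 6 + 1\right) = - 5 \left(156 + 1\right) = \left(-5\right) 157 = -785$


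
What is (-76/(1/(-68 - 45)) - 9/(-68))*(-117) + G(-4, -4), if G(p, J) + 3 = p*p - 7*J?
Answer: -68324393/68 ≈ -1.0048e+6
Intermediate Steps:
G(p, J) = -3 + p² - 7*J (G(p, J) = -3 + (p*p - 7*J) = -3 + (p² - 7*J) = -3 + p² - 7*J)
(-76/(1/(-68 - 45)) - 9/(-68))*(-117) + G(-4, -4) = (-76/(1/(-68 - 45)) - 9/(-68))*(-117) + (-3 + (-4)² - 7*(-4)) = (-76/(1/(-113)) - 9*(-1/68))*(-117) + (-3 + 16 + 28) = (-76/(-1/113) + 9/68)*(-117) + 41 = (-76*(-113) + 9/68)*(-117) + 41 = (8588 + 9/68)*(-117) + 41 = (583993/68)*(-117) + 41 = -68327181/68 + 41 = -68324393/68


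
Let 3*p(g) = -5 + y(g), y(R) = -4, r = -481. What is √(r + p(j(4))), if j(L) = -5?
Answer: 22*I ≈ 22.0*I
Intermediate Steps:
p(g) = -3 (p(g) = (-5 - 4)/3 = (⅓)*(-9) = -3)
√(r + p(j(4))) = √(-481 - 3) = √(-484) = 22*I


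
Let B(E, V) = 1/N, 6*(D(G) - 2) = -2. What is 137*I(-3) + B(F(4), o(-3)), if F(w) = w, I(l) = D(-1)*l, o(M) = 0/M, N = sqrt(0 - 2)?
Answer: -685 - I*sqrt(2)/2 ≈ -685.0 - 0.70711*I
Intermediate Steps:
N = I*sqrt(2) (N = sqrt(-2) = I*sqrt(2) ≈ 1.4142*I)
D(G) = 5/3 (D(G) = 2 + (1/6)*(-2) = 2 - 1/3 = 5/3)
o(M) = 0
I(l) = 5*l/3
B(E, V) = -I*sqrt(2)/2 (B(E, V) = 1/(I*sqrt(2)) = -I*sqrt(2)/2)
137*I(-3) + B(F(4), o(-3)) = 137*((5/3)*(-3)) - I*sqrt(2)/2 = 137*(-5) - I*sqrt(2)/2 = -685 - I*sqrt(2)/2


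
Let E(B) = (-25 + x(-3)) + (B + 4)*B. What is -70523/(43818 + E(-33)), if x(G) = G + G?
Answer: -70523/44744 ≈ -1.5761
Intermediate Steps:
x(G) = 2*G
E(B) = -31 + B*(4 + B) (E(B) = (-25 + 2*(-3)) + (B + 4)*B = (-25 - 6) + (4 + B)*B = -31 + B*(4 + B))
-70523/(43818 + E(-33)) = -70523/(43818 + (-31 + (-33)² + 4*(-33))) = -70523/(43818 + (-31 + 1089 - 132)) = -70523/(43818 + 926) = -70523/44744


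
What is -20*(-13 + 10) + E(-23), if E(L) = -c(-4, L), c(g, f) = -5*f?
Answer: -55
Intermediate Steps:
E(L) = 5*L (E(L) = -(-5)*L = 5*L)
-20*(-13 + 10) + E(-23) = -20*(-13 + 10) + 5*(-23) = -20*(-3) - 115 = 60 - 115 = -55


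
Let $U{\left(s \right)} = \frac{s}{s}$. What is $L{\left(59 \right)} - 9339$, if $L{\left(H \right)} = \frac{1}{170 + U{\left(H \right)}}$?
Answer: $- \frac{1596968}{171} \approx -9339.0$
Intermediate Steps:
$U{\left(s \right)} = 1$
$L{\left(H \right)} = \frac{1}{171}$ ($L{\left(H \right)} = \frac{1}{170 + 1} = \frac{1}{171}$)
$L{\left(59 \right)} - 9339 = \frac{1}{171} - 9339 = - \frac{1596968}{171}$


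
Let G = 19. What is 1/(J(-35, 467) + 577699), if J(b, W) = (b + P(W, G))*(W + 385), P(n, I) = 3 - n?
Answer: 1/152551 ≈ 6.5552e-6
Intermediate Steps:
J(b, W) = (385 + W)*(3 + b - W) (J(b, W) = (b + (3 - W))*(W + 385) = (3 + b - W)*(385 + W) = (385 + W)*(3 + b - W))
1/(J(-35, 467) + 577699) = 1/((1155 - 1*467² - 382*467 + 385*(-35) + 467*(-35)) + 577699) = 1/((1155 - 1*218089 - 178394 - 13475 - 16345) + 577699) = 1/((1155 - 218089 - 178394 - 13475 - 16345) + 577699) = 1/(-425148 + 577699) = 1/152551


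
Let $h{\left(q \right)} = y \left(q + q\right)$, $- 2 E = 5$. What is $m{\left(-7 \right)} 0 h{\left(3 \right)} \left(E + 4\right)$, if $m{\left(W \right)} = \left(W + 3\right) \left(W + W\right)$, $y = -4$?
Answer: $0$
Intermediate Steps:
$E = - \frac{5}{2}$ ($E = \left(- \frac{1}{2}\right) 5 = - \frac{5}{2} \approx -2.5$)
$h{\left(q \right)} = - 8 q$ ($h{\left(q \right)} = - 4 \left(q + q\right) = - 4 \cdot 2 q = - 8 q$)
$m{\left(W \right)} = 2 W \left(3 + W\right)$ ($m{\left(W \right)} = \left(3 + W\right) 2 W = 2 W \left(3 + W\right)$)
$m{\left(-7 \right)} 0 h{\left(3 \right)} \left(E + 4\right) = 2 \left(-7\right) \left(3 - 7\right) 0 \left(\left(-8\right) 3\right) \left(- \frac{5}{2} + 4\right) = 2 \left(-7\right) \left(-4\right) 0 \left(-24\right) \frac{3}{2} = 56 \cdot 0 \cdot \frac{3}{2} = 56 \cdot 0 = 0$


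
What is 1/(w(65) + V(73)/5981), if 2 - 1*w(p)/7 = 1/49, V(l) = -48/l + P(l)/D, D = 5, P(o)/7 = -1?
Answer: 15281455/211752048 ≈ 0.072167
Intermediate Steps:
P(o) = -7 (P(o) = 7*(-1) = -7)
V(l) = -7/5 - 48/l (V(l) = -48/l - 7/5 = -7/5 - 48/l)
w(p) = 97/7 (w(p) = 14 - 7/49 = 14 - 7*1/49 = 14 - ⅐ = 97/7)
1/(w(65) + V(73)/5981) = 1/(97/7 + (-7/5 - 48/73)/5981) = 1/(97/7 + (-7/5 - 48*1/73)*(1/5981)) = 1/(97/7 + (-7/5 - 48/73)*(1/5981)) = 1/(97/7 - 751/365*1/5981) = 1/(97/7 - 751/2183065) = 1/(211752048/15281455) = 15281455/211752048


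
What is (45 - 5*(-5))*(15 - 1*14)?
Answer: 70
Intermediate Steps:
(45 - 5*(-5))*(15 - 1*14) = (45 + 25)*(15 - 14) = 70*1 = 70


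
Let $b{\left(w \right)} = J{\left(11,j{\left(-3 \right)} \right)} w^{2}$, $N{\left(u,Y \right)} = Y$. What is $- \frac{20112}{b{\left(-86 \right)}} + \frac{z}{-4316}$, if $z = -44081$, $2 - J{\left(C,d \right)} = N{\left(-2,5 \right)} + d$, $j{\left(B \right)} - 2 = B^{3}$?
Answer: $\frac{885713035}{87783124} \approx 10.09$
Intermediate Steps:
$j{\left(B \right)} = 2 + B^{3}$
$J{\left(C,d \right)} = -3 - d$ ($J{\left(C,d \right)} = 2 - \left(5 + d\right) = -3 - d$)
$b{\left(w \right)} = 22 w^{2}$ ($b{\left(w \right)} = \left(-3 - \left(2 + \left(-3\right)^{3}\right)\right) w^{2} = \left(-3 - \left(2 - 27\right)\right) w^{2} = \left(-3 - -25\right) w^{2} = \left(-3 + 25\right) w^{2} = 22 w^{2}$)
$- \frac{20112}{b{\left(-86 \right)}} + \frac{z}{-4316} = - \frac{20112}{22 \left(-86\right)^{2}} - \frac{44081}{-4316} = - \frac{20112}{22 \cdot 7396} - - \frac{44081}{4316} = - \frac{20112}{162712} + \frac{44081}{4316} = \left(-20112\right) \frac{1}{162712} + \frac{44081}{4316} = - \frac{2514}{20339} + \frac{44081}{4316} = \frac{885713035}{87783124}$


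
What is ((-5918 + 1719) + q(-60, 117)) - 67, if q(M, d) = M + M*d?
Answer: -11346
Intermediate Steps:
((-5918 + 1719) + q(-60, 117)) - 67 = ((-5918 + 1719) - 60*(1 + 117)) - 67 = (-4199 - 60*118) - 67 = (-4199 - 7080) - 67 = -11279 - 67 = -11346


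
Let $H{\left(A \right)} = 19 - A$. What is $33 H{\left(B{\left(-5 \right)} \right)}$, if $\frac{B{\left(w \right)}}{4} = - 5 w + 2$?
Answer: $-2937$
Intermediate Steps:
$B{\left(w \right)} = 8 - 20 w$ ($B{\left(w \right)} = 4 \left(- 5 w + 2\right) = 4 \left(2 - 5 w\right) = 8 - 20 w$)
$33 H{\left(B{\left(-5 \right)} \right)} = 33 \left(19 - \left(8 - -100\right)\right) = 33 \left(19 - \left(8 + 100\right)\right) = 33 \left(19 - 108\right) = 33 \left(-89\right) = -2937$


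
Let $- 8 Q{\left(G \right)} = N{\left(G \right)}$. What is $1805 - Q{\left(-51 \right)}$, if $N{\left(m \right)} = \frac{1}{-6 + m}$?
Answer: $\frac{823079}{456} \approx 1805.0$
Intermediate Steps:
$Q{\left(G \right)} = - \frac{1}{8 \left(-6 + G\right)}$
$1805 - Q{\left(-51 \right)} = 1805 - - \frac{1}{-48 + 8 \left(-51\right)} = 1805 - - \frac{1}{-48 - 408} = 1805 - - \frac{1}{-456} = 1805 - \left(-1\right) \left(- \frac{1}{456}\right) = 1805 - \frac{1}{456} = \frac{823079}{456}$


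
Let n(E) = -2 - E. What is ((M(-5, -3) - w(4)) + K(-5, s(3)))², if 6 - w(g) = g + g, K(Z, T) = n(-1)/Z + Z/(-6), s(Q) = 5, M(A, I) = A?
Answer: 3481/900 ≈ 3.8678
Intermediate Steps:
K(Z, T) = -1/Z - Z/6 (K(Z, T) = (-2 - 1*(-1))/Z + Z/(-6) = (-2 + 1)/Z + Z*(-⅙) = -1/Z - Z/6)
w(g) = 6 - 2*g (w(g) = 6 - (g + g) = 6 - 2*g)
((M(-5, -3) - w(4)) + K(-5, s(3)))² = ((-5 - (6 - 2*4)) + (-1/(-5) - ⅙*(-5)))² = ((-5 - (6 - 8)) + (-1*(-⅕) + ⅚))² = ((-5 - 1*(-2)) + (⅕ + ⅚))² = ((-5 + 2) + 31/30)² = (-3 + 31/30)² = (-59/30)² = 3481/900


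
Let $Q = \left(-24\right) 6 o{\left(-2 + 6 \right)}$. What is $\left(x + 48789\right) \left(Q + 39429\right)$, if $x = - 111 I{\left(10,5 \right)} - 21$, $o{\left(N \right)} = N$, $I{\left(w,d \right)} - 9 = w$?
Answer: $1812842127$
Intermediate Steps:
$I{\left(w,d \right)} = 9 + w$
$x = -2130$ ($x = - 111 \left(9 + 10\right) - 21 = \left(-111\right) 19 - 21 = -2109 - 21 = -2130$)
$Q = -576$ ($Q = \left(-24\right) 6 \left(-2 + 6\right) = \left(-144\right) 4 = -576$)
$\left(x + 48789\right) \left(Q + 39429\right) = \left(-2130 + 48789\right) \left(-576 + 39429\right) = 46659 \cdot 38853 = 1812842127$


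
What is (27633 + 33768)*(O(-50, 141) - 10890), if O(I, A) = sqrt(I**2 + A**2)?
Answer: -668656890 + 61401*sqrt(22381) ≈ -6.5947e+8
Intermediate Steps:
O(I, A) = sqrt(A**2 + I**2)
(27633 + 33768)*(O(-50, 141) - 10890) = (27633 + 33768)*(sqrt(141**2 + (-50)**2) - 10890) = 61401*(sqrt(19881 + 2500) - 10890) = 61401*(sqrt(22381) - 10890) = 61401*(-10890 + sqrt(22381)) = -668656890 + 61401*sqrt(22381)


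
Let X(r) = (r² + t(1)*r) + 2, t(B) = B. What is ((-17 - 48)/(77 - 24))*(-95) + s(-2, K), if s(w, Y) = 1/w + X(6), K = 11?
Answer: 16961/106 ≈ 160.01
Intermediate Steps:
X(r) = 2 + r + r² (X(r) = (r² + 1*r) + 2 = (r² + r) + 2 = (r + r²) + 2 = 2 + r + r²)
s(w, Y) = 44 + 1/w (s(w, Y) = 1/w + (2 + 6 + 6²) = 1/w + (2 + 6 + 36) = 1/w + 44 = 44 + 1/w)
((-17 - 48)/(77 - 24))*(-95) + s(-2, K) = ((-17 - 48)/(77 - 24))*(-95) + (44 + 1/(-2)) = -65/53*(-95) + (44 - ½) = -65*1/53*(-95) + 87/2 = -65/53*(-95) + 87/2 = 6175/53 + 87/2 = 16961/106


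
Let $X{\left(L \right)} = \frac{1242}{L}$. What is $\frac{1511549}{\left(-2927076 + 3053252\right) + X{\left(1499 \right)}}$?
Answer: $\frac{2265811951}{189139066} \approx 11.98$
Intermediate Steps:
$\frac{1511549}{\left(-2927076 + 3053252\right) + X{\left(1499 \right)}} = \frac{1511549}{\left(-2927076 + 3053252\right) + \frac{1242}{1499}} = \frac{1511549}{126176 + 1242 \cdot \frac{1}{1499}} = \frac{1511549}{126176 + \frac{1242}{1499}} = \frac{1511549}{\frac{189139066}{1499}} = 1511549 \cdot \frac{1499}{189139066} = \frac{2265811951}{189139066}$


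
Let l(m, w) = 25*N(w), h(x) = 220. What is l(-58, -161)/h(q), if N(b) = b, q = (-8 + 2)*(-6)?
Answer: -805/44 ≈ -18.295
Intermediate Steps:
q = 36 (q = -6*(-6) = 36)
l(m, w) = 25*w
l(-58, -161)/h(q) = (25*(-161))/220 = -4025*1/220 = -805/44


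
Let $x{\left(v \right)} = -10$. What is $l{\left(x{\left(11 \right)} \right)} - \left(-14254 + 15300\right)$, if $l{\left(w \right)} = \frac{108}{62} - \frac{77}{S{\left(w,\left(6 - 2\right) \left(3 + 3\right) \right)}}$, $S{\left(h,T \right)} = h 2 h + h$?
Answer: $- \frac{6153067}{5890} \approx -1044.7$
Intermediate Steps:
$S{\left(h,T \right)} = h + 2 h^{2}$ ($S{\left(h,T \right)} = 2 h h + h = 2 h^{2} + h = h + 2 h^{2}$)
$l{\left(w \right)} = \frac{54}{31} - \frac{77}{w \left(1 + 2 w\right)}$ ($l{\left(w \right)} = \frac{108}{62} - \frac{77}{w \left(1 + 2 w\right)} = 108 \cdot \frac{1}{62} - 77 \frac{1}{w \left(1 + 2 w\right)} = \frac{54}{31} - \frac{77}{w \left(1 + 2 w\right)}$)
$l{\left(x{\left(11 \right)} \right)} - \left(-14254 + 15300\right) = \frac{-2387 + 54 \left(-10\right) \left(1 + 2 \left(-10\right)\right)}{31 \left(-10\right) \left(1 + 2 \left(-10\right)\right)} - \left(-14254 + 15300\right) = \frac{1}{31} \left(- \frac{1}{10}\right) \frac{1}{1 - 20} \left(-2387 + 54 \left(-10\right) \left(1 - 20\right)\right) - 1046 = \frac{1}{31} \left(- \frac{1}{10}\right) \frac{1}{-19} \left(-2387 + 54 \left(-10\right) \left(-19\right)\right) - 1046 = \frac{1}{31} \left(- \frac{1}{10}\right) \left(- \frac{1}{19}\right) \left(-2387 + 10260\right) - 1046 = \frac{1}{31} \left(- \frac{1}{10}\right) \left(- \frac{1}{19}\right) 7873 - 1046 = \frac{7873}{5890} - 1046 = - \frac{6153067}{5890}$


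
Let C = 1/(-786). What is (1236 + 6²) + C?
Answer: 999791/786 ≈ 1272.0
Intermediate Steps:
C = -1/786 ≈ -0.0012723
(1236 + 6²) + C = (1236 + 6²) - 1/786 = (1236 + 36) - 1/786 = 1272 - 1/786 = 999791/786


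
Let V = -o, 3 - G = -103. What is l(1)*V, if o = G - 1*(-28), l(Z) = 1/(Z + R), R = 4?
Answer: -134/5 ≈ -26.800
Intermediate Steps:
l(Z) = 1/(4 + Z) (l(Z) = 1/(Z + 4) = 1/(4 + Z))
G = 106 (G = 3 - 1*(-103) = 3 + 103 = 106)
o = 134 (o = 106 - 1*(-28) = 106 + 28 = 134)
V = -134 (V = -1*134 = -134)
l(1)*V = -134/(4 + 1) = -134/5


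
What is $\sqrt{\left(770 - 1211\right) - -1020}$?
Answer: $\sqrt{579} \approx 24.062$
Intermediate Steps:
$\sqrt{\left(770 - 1211\right) - -1020} = \sqrt{\left(770 - 1211\right) + 1020} = \sqrt{-441 + 1020} = \sqrt{579}$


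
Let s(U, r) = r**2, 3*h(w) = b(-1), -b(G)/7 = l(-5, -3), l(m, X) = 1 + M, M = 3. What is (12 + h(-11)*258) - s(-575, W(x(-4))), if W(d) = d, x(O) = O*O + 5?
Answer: -2837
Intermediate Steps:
l(m, X) = 4 (l(m, X) = 1 + 3 = 4)
b(G) = -28 (b(G) = -7*4 = -28)
x(O) = 5 + O**2 (x(O) = O**2 + 5 = 5 + O**2)
h(w) = -28/3 (h(w) = (1/3)*(-28) = -28/3)
(12 + h(-11)*258) - s(-575, W(x(-4))) = (12 - 28/3*258) - (5 + (-4)**2)**2 = (12 - 2408) - (5 + 16)**2 = -2396 - 1*21**2 = -2396 - 1*441 = -2396 - 441 = -2837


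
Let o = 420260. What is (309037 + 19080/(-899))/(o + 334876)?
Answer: 277805183/678867264 ≈ 0.40922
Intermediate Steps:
(309037 + 19080/(-899))/(o + 334876) = (309037 + 19080/(-899))/(420260 + 334876) = (309037 + 19080*(-1/899))/755136 = (309037 - 19080/899)*(1/755136) = (277805183/899)*(1/755136) = 277805183/678867264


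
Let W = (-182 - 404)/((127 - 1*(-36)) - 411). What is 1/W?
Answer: 124/293 ≈ 0.42321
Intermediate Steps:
W = 293/124 (W = -586/((127 + 36) - 411) = -586/(163 - 411) = -586/(-248) = -586*(-1/248) = 293/124 ≈ 2.3629)
1/W = 1/(293/124) = 124/293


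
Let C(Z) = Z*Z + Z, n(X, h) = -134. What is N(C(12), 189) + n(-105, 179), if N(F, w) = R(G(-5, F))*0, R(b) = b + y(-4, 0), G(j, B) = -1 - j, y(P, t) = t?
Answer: -134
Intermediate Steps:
R(b) = b (R(b) = b + 0 = b)
C(Z) = Z + Z**2 (C(Z) = Z**2 + Z = Z + Z**2)
N(F, w) = 0 (N(F, w) = (-1 - 1*(-5))*0 = (-1 + 5)*0 = 4*0 = 0)
N(C(12), 189) + n(-105, 179) = 0 - 134 = -134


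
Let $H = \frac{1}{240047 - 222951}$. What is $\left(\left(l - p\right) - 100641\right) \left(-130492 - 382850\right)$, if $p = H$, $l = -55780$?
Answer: $\frac{686382765114807}{8548} \approx 8.0297 \cdot 10^{10}$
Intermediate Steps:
$H = \frac{1}{17096} \approx 5.8493 \cdot 10^{-5}$
$p = \frac{1}{17096} \approx 5.8493 \cdot 10^{-5}$
$\left(\left(l - p\right) - 100641\right) \left(-130492 - 382850\right) = \left(\left(-55780 - \frac{1}{17096}\right) - 100641\right) \left(-130492 - 382850\right) = \left(\left(-55780 - \frac{1}{17096}\right) - 100641\right) \left(-513342\right) = \left(- \frac{953614881}{17096} - 100641\right) \left(-513342\right) = \left(- \frac{2674173417}{17096}\right) \left(-513342\right) = \frac{686382765114807}{8548}$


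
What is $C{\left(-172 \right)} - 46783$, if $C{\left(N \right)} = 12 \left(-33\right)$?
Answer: $-47179$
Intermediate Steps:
$C{\left(N \right)} = -396$
$C{\left(-172 \right)} - 46783 = -396 - 46783 = -47179$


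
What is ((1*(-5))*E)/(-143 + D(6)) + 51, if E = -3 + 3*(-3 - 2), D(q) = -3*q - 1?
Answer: 454/9 ≈ 50.444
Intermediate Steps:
D(q) = -1 - 3*q
E = -18 (E = -3 + 3*(-5) = -3 - 15 = -18)
((1*(-5))*E)/(-143 + D(6)) + 51 = ((1*(-5))*(-18))/(-143 + (-1 - 3*6)) + 51 = (-5*(-18))/(-143 + (-1 - 18)) + 51 = 90/(-143 - 19) + 51 = 90/(-162) + 51 = -1/162*90 + 51 = -5/9 + 51 = 454/9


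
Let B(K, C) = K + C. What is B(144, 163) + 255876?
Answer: 256183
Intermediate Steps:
B(K, C) = C + K
B(144, 163) + 255876 = (163 + 144) + 255876 = 307 + 255876 = 256183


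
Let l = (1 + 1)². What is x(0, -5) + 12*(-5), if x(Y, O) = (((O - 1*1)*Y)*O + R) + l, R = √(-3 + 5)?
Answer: -56 + √2 ≈ -54.586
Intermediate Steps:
R = √2 ≈ 1.4142
l = 4 (l = 2² = 4)
x(Y, O) = 4 + √2 + O*Y*(-1 + O) (x(Y, O) = (((O - 1*1)*Y)*O + √2) + 4 = (((O - 1)*Y)*O + √2) + 4 = (((-1 + O)*Y)*O + √2) + 4 = ((Y*(-1 + O))*O + √2) + 4 = (O*Y*(-1 + O) + √2) + 4 = (√2 + O*Y*(-1 + O)) + 4 = 4 + √2 + O*Y*(-1 + O))
x(0, -5) + 12*(-5) = (4 + √2 + 0*(-5)² - 1*(-5)*0) + 12*(-5) = (4 + √2 + 0*25 + 0) - 60 = (4 + √2 + 0 + 0) - 60 = (4 + √2) - 60 = -56 + √2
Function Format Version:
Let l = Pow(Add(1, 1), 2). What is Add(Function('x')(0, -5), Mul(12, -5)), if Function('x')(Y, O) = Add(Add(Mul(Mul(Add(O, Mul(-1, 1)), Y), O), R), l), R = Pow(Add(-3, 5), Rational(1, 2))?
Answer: Add(-56, Pow(2, Rational(1, 2))) ≈ -54.586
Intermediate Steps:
R = Pow(2, Rational(1, 2)) ≈ 1.4142
l = 4 (l = Pow(2, 2) = 4)
Function('x')(Y, O) = Add(4, Pow(2, Rational(1, 2)), Mul(O, Y, Add(-1, O))) (Function('x')(Y, O) = Add(Add(Mul(Mul(Add(O, Mul(-1, 1)), Y), O), Pow(2, Rational(1, 2))), 4) = Add(Add(Mul(Mul(Add(O, -1), Y), O), Pow(2, Rational(1, 2))), 4) = Add(Add(Mul(Mul(Add(-1, O), Y), O), Pow(2, Rational(1, 2))), 4) = Add(Add(Mul(Mul(Y, Add(-1, O)), O), Pow(2, Rational(1, 2))), 4) = Add(Add(Mul(O, Y, Add(-1, O)), Pow(2, Rational(1, 2))), 4) = Add(Add(Pow(2, Rational(1, 2)), Mul(O, Y, Add(-1, O))), 4) = Add(4, Pow(2, Rational(1, 2)), Mul(O, Y, Add(-1, O))))
Add(Function('x')(0, -5), Mul(12, -5)) = Add(Add(4, Pow(2, Rational(1, 2)), Mul(0, Pow(-5, 2)), Mul(-1, -5, 0)), Mul(12, -5)) = Add(Add(4, Pow(2, Rational(1, 2)), Mul(0, 25), 0), -60) = Add(Add(4, Pow(2, Rational(1, 2)), 0, 0), -60) = Add(Add(4, Pow(2, Rational(1, 2))), -60) = Add(-56, Pow(2, Rational(1, 2)))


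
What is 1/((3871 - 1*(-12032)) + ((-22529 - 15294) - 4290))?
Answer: -1/26210 ≈ -3.8153e-5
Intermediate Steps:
1/((3871 - 1*(-12032)) + ((-22529 - 15294) - 4290)) = 1/((3871 + 12032) + (-37823 - 4290)) = 1/(15903 - 42113) = 1/(-26210) = -1/26210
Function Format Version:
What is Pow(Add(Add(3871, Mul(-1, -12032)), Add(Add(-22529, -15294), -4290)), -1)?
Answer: Rational(-1, 26210) ≈ -3.8153e-5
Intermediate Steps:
Pow(Add(Add(3871, Mul(-1, -12032)), Add(Add(-22529, -15294), -4290)), -1) = Pow(Add(Add(3871, 12032), Add(-37823, -4290)), -1) = Pow(Add(15903, -42113), -1) = Pow(-26210, -1) = Rational(-1, 26210)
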